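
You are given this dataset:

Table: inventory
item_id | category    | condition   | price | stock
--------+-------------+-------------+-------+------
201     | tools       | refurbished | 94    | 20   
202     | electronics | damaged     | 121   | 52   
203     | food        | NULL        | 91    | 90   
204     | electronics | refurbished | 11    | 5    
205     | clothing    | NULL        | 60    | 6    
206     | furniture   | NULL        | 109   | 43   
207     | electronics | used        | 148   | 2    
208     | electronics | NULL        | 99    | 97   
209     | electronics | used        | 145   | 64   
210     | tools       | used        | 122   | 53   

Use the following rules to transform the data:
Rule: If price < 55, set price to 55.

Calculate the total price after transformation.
1044

Step 1: 1 records have price < 55
Step 2: These records originally summed to 11
Step 3: After setting to minimum: 1 × 55 = 55
Step 4: Unaffected records sum: 989
Step 5: Final sum = 55 + 989 = 1044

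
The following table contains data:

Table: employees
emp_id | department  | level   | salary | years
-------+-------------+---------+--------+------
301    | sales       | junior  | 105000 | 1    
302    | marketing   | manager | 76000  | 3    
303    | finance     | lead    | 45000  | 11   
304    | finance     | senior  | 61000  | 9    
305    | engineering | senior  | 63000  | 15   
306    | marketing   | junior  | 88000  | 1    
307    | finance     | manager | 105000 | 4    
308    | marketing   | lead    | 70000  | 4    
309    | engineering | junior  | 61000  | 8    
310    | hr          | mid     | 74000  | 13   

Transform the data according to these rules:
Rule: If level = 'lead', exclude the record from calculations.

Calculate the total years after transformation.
54

Step 1: Identify records where level = 'lead'
Step 2: The excluded records sum to 15
Step 3: Original total years = 69
Step 4: Remaining total = 69 - 15 = 54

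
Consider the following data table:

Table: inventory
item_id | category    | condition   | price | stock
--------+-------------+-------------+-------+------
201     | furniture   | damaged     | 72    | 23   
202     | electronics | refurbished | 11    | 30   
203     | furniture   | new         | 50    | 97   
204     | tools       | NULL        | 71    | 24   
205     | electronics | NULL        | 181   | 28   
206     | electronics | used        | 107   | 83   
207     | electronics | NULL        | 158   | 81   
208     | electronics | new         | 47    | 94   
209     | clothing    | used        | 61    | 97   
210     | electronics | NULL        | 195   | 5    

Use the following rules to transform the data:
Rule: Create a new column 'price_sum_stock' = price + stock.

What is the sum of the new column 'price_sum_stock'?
1515

Step 1: For each record, compute price + stock
Example calculations:
  72 + 23 = 95
  11 + 30 = 41
  50 + 97 = 147
  ...
Step 2: Sum all derived values
Step 3: Total = 1515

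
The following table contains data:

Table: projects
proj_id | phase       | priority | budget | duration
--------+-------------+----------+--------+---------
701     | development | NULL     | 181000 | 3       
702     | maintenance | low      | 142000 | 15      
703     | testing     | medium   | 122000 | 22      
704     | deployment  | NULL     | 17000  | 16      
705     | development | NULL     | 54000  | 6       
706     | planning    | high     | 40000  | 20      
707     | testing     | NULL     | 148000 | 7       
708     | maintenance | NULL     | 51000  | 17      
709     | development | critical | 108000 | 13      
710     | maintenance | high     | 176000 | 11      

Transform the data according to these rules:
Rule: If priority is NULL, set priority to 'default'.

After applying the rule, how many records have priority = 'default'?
5

Step 1: Count records where priority IS NULL
Step 2: Found 5 records with NULL priority
Step 3: These records will have priority set to 'default'
Step 4: Records already having priority = 'default': 0
Step 5: Answer: 5 + 0 = 5 records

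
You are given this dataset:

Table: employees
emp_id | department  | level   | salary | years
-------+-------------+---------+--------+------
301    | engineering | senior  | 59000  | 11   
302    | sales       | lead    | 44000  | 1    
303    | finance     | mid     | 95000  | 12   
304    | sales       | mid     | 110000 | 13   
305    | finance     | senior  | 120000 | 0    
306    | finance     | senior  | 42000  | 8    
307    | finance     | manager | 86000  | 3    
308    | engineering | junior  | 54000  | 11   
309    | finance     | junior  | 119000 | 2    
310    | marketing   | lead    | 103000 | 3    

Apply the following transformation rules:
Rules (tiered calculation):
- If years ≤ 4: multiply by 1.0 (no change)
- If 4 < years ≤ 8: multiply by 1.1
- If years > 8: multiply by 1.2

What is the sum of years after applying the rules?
74.2

Step 1: Tier 1 (years ≤ 4): 5 records, sum = 9 × 1.0 = 9.0
Step 2: Tier 2 (4 < years ≤ 8): 1 records, sum = 8 × 1.1 = 8.8
Step 3: Tier 3 (years > 8): 4 records, sum = 47 × 1.2 = 56.4
Step 4: Final sum = 9.0 + 8.8 + 56.4 = 74.2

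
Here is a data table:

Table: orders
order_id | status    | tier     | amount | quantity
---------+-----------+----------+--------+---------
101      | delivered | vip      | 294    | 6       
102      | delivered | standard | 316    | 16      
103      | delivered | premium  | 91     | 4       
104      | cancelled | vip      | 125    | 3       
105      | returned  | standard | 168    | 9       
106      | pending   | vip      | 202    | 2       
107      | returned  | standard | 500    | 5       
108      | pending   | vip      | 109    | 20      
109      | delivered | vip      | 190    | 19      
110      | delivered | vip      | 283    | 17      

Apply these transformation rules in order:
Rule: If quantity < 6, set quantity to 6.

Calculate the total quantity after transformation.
111

Step 1: 4 records have quantity < 6
Step 2: These records originally summed to 14
Step 3: After setting to minimum: 4 × 6 = 24
Step 4: Unaffected records sum: 87
Step 5: Final sum = 24 + 87 = 111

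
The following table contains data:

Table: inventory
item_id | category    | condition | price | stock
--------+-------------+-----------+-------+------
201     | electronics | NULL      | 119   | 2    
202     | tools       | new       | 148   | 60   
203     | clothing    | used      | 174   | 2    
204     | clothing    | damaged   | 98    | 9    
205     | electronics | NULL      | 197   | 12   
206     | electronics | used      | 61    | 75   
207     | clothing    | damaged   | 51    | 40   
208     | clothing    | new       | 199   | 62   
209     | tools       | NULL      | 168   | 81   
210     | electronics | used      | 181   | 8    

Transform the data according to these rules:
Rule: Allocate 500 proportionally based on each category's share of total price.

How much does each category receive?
clothing: 186.96, electronics: 199.86, tools: 113.18

Step 1: Calculate total price = 1396
Step 2: Calculate each category's proportion:
  clothing: 522/1396 = 37.39% → 186.96
  electronics: 558/1396 = 39.97% → 199.86
  tools: 316/1396 = 22.64% → 113.18
Step 3: Verify: sum of allocations ≈ 500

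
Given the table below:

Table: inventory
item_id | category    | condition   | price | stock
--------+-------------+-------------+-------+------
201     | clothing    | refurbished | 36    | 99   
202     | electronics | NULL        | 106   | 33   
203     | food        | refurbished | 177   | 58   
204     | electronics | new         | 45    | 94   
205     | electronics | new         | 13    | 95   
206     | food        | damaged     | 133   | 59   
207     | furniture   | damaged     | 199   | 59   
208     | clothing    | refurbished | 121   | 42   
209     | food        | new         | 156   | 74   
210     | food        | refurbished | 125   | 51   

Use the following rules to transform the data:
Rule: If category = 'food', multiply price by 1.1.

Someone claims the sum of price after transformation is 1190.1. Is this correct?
No, the correct result is 1170.1.

Step 1: Calculate the correct sum after transformation
Step 2: Apply multiplier 1.1 to records where category = 'food'
Step 3: Correct result = 1170.1
Step 4: Claimed result = 1190.1
Step 5: 1170.1 ≠ 1190.1
Conclusion: The claimed result is incorrect. The correct answer is 1170.1.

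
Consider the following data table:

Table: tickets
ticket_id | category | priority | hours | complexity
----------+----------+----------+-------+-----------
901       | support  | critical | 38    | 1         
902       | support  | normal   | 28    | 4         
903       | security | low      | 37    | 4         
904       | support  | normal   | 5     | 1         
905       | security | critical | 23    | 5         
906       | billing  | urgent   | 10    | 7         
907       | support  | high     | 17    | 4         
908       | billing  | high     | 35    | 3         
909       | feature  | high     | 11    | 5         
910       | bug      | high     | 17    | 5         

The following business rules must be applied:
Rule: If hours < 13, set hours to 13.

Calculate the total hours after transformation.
234

Step 1: 3 records have hours < 13
Step 2: These records originally summed to 26
Step 3: After setting to minimum: 3 × 13 = 39
Step 4: Unaffected records sum: 195
Step 5: Final sum = 39 + 195 = 234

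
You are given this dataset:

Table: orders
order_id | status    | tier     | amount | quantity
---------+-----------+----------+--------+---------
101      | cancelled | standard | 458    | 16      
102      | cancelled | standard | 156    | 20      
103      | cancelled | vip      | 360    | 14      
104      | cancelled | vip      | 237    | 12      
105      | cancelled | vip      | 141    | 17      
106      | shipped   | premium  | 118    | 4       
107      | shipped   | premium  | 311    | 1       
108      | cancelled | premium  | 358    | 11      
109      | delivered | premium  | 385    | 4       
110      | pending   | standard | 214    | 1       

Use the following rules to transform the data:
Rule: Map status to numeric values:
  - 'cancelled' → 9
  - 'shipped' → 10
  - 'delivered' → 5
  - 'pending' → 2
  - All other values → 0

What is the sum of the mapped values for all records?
81

Step 1: Apply mapping to each record
Step 2: Count by status:
  'cancelled': 6 records × 9 = 54
  'shipped': 2 records × 10 = 20
  'delivered': 1 records × 5 = 5
  'pending': 1 records × 2 = 2
Step 3: Sum all mapped values = 81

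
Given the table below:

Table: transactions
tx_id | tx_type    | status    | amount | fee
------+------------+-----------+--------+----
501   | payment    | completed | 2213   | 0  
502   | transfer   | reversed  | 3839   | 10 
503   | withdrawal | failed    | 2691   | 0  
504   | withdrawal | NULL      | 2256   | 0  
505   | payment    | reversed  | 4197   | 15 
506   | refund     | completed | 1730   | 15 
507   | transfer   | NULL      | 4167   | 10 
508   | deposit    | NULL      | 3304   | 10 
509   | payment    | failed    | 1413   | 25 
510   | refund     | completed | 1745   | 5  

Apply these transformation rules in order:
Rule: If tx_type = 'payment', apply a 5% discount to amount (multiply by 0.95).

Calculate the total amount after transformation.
27163.85

Step 1: Records with tx_type = 'payment' have total amount = 7823
Step 2: Apply multiplier: 7823 × 0.95 = 7431.85
Step 3: Other records total: 19732
Step 4: Final sum = 7431.85 + 19732 = 27163.85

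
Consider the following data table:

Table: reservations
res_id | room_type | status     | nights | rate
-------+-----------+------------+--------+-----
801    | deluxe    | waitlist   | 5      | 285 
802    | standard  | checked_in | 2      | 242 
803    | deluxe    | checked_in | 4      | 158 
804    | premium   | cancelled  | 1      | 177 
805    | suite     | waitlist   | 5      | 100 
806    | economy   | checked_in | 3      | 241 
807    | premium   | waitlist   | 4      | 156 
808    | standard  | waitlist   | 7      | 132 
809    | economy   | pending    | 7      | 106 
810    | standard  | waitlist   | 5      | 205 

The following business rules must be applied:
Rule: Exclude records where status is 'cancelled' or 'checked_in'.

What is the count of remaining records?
6

Step 1: Count records to exclude
  - 1 (cancelled) + 3 (checked_in) = 4 records
Step 2: Total records: 10
Step 3: Remaining = 10 - 4 = 6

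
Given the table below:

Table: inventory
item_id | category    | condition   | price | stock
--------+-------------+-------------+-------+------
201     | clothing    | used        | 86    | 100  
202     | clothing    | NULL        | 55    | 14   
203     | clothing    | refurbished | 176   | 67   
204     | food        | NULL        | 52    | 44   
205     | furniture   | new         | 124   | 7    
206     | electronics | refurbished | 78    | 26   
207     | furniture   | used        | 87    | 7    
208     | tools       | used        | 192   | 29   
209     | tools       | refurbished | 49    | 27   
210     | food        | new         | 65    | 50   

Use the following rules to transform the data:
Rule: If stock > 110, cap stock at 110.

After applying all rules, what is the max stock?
100

Step 1: Original maximum stock = 100
Step 2: Check cap of 110 against maximum
Step 3: No records exceed the cap (max 100 <= cap 110), so no capping applies
Step 4: Maximum after transformation = 100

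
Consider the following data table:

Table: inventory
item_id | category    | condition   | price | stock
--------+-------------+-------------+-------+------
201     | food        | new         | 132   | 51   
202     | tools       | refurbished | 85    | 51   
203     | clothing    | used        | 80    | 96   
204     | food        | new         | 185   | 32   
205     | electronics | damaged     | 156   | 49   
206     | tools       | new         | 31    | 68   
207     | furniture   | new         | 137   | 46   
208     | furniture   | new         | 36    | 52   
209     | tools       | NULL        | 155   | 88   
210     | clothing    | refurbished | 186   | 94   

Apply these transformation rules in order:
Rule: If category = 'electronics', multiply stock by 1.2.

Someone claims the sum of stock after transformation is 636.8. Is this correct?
Yes, the result is correct.

Step 1: Calculate the correct sum after transformation
Step 2: Apply multiplier 1.2 to records where category = 'electronics'
Step 3: Correct result = 636.8
Step 4: Claimed result = 636.8
Step 5: 636.8 = 636.8 ✓
Conclusion: The claimed result is correct.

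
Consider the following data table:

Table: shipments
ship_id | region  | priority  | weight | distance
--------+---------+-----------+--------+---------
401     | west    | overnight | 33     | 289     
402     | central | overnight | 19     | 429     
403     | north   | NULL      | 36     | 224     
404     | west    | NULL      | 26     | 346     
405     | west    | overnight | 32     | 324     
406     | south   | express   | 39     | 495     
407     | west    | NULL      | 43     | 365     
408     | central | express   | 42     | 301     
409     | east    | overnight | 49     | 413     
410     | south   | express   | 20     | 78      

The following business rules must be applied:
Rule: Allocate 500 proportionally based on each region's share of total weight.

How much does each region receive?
central: 89.97, east: 72.27, north: 53.1, south: 87.02, west: 197.64

Step 1: Calculate total weight = 339
Step 2: Calculate each region's proportion:
  central: 61/339 = 17.99% → 89.97
  east: 49/339 = 14.45% → 72.27
  north: 36/339 = 10.62% → 53.1
  south: 59/339 = 17.40% → 87.02
  west: 134/339 = 39.53% → 197.64
Step 3: Verify: sum of allocations ≈ 500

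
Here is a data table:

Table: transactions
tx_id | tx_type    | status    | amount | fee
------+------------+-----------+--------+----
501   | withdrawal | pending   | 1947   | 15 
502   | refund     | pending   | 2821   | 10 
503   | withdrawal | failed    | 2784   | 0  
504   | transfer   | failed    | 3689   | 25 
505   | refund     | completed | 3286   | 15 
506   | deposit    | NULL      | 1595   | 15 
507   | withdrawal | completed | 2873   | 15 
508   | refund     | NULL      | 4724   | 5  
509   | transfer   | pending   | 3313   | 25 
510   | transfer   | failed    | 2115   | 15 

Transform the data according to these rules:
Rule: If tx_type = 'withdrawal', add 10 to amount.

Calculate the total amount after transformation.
29177

Step 1: Count records where tx_type = 'withdrawal': 3
Step 2: Total bonus added: 3 × 10 = 30
Step 3: Original sum of amount: 29147
Step 4: Final sum = 29147 + 30 = 29177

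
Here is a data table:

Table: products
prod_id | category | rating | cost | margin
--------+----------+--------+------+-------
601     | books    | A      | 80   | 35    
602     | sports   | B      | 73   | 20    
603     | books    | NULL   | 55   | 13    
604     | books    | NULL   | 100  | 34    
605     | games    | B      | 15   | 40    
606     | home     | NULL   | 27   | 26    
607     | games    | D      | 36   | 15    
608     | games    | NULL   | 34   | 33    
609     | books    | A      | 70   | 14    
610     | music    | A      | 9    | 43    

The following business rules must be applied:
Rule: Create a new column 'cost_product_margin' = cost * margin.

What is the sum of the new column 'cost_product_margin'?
12706

Step 1: For each record, compute cost * margin
Example calculations:
  80 * 35 = 2800
  73 * 20 = 1460
  55 * 13 = 715
  ...
Step 2: Sum all derived values
Step 3: Total = 12706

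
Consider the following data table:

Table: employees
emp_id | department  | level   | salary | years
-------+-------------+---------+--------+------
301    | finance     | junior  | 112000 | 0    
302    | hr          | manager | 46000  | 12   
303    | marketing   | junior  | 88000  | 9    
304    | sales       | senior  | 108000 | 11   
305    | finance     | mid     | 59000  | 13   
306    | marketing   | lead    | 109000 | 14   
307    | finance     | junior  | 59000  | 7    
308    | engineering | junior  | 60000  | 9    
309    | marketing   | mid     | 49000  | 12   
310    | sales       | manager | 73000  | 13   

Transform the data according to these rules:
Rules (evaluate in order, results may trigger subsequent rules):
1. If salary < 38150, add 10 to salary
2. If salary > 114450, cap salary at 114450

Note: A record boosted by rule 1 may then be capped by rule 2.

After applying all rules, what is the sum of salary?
763000

Step 1: Apply rule 1 to records with salary < 38150
  - 0 records get bonus of 10
  - Of these, 0 records then exceed 114450 and get capped
Step 2: Apply rule 2 to records with salary > 114450
  - 0 records (original) are capped
Step 3: Calculate final sum = 763000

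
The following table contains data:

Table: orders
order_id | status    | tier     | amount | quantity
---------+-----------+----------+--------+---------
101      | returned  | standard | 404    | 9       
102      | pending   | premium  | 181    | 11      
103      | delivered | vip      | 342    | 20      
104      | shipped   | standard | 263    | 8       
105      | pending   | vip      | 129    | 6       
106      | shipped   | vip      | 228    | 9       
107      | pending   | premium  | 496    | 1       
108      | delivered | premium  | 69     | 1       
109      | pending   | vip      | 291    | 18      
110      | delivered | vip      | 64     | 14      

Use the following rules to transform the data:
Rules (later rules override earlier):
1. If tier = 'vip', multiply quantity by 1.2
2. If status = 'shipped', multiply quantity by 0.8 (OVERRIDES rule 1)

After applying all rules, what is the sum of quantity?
105.2

Step 1: Rule 2 takes priority for records with status = 'shipped'
  - 2 records: 17 × 0.8 = 13.6
Step 2: Rule 1 applies to remaining records with tier = 'vip'
  - 4 records: 58 × 1.2 = 69.6
Step 3: Other records unchanged: 22
Step 4: Final sum = 13.6 + 69.6 + 22 = 105.2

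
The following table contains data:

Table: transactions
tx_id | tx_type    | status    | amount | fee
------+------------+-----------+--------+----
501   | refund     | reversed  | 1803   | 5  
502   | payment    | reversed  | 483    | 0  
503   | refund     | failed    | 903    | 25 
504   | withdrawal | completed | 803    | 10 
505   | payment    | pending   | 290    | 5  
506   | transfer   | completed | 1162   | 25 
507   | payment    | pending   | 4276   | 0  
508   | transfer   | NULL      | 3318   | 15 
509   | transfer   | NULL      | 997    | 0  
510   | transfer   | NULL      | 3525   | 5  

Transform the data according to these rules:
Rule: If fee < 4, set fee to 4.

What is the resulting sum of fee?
102

Step 1: 3 records have fee < 4
Step 2: These records originally summed to 0
Step 3: After setting to minimum: 3 × 4 = 12
Step 4: Unaffected records sum: 90
Step 5: Final sum = 12 + 90 = 102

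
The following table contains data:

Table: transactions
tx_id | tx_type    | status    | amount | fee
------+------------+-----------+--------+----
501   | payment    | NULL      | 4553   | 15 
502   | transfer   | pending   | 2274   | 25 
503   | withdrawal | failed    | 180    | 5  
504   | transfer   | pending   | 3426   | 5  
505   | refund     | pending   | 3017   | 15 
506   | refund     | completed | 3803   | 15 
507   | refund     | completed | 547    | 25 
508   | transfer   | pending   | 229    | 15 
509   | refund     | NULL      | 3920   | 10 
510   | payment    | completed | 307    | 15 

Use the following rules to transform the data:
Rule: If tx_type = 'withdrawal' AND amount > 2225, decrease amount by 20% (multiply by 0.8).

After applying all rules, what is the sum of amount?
22256

Step 1: Find records where tx_type = 'withdrawal' AND amount > 2225
Step 2: 0 records match, summing to 0
Step 3: After multiplier: 0 × 0.8 = 0.0
Step 4: Unaffected records sum: 22256
Step 5: Final sum = 0.0 + 22256 = 22256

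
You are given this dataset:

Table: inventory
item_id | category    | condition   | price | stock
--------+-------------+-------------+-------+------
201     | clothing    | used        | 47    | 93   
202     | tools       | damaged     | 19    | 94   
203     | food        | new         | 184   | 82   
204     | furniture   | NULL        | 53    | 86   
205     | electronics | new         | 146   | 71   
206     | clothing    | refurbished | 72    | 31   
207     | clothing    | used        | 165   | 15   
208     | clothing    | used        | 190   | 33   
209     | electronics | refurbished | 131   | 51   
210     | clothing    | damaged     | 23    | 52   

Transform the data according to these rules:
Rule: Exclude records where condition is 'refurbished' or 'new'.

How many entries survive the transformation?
6

Step 1: Count records to exclude
  - 2 (refurbished) + 2 (new) = 4 records
Step 2: Total records: 10
Step 3: Remaining = 10 - 4 = 6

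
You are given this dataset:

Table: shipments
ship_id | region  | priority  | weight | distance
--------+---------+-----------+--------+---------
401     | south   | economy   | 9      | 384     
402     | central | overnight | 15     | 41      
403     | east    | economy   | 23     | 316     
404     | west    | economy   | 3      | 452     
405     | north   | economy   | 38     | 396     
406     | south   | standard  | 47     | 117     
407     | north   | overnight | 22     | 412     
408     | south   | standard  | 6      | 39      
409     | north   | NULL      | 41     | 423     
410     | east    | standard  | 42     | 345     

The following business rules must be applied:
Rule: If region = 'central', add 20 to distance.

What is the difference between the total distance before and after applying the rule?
20

Step 1: Original sum of distance = 2925
Step 2: 1 records have region = 'central'
Step 3: Each affected record changes by 20
Step 4: Total change = 1 × 20 = 20
Step 5: New sum = 2925 + 20 = 2945
Step 6: Difference = |2945 - 2925| = 20
        (Sum increased by 20)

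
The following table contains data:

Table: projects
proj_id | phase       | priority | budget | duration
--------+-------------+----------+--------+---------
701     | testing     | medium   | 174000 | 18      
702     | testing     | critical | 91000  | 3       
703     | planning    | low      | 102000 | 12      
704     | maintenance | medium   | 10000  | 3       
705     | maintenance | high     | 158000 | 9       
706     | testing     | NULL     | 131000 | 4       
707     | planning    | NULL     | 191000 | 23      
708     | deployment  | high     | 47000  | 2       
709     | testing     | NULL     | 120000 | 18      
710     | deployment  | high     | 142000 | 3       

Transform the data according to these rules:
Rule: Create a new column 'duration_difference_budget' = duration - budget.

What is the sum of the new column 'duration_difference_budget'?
-1165905

Step 1: For each record, compute duration - budget
Example calculations:
  18 - 174000 = -173982
  3 - 91000 = -90997
  12 - 102000 = -101988
  ...
Step 2: Sum all derived values
Step 3: Total = -1165905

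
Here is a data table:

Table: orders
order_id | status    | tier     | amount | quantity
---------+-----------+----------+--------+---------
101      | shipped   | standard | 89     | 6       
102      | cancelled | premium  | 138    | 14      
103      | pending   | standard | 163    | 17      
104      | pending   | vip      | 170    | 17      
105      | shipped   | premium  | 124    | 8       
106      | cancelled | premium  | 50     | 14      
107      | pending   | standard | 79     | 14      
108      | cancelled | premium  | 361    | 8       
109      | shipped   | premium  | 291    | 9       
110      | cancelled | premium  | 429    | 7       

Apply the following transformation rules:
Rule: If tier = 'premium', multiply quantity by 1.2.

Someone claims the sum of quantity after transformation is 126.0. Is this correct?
Yes, the result is correct.

Step 1: Calculate the correct sum after transformation
Step 2: Apply multiplier 1.2 to records where tier = 'premium'
Step 3: Correct result = 126.0
Step 4: Claimed result = 126.0
Step 5: 126.0 = 126.0 ✓
Conclusion: The claimed result is correct.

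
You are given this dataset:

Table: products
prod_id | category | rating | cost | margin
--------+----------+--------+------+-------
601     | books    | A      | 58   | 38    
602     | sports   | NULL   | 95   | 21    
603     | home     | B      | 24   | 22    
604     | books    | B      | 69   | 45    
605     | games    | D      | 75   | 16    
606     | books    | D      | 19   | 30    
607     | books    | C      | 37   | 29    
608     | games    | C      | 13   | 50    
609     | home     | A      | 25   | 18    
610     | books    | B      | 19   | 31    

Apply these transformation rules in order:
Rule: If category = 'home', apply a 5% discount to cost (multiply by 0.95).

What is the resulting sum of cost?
431.55

Step 1: Records with category = 'home' have total cost = 49
Step 2: Apply multiplier: 49 × 0.95 = 46.55
Step 3: Other records total: 385
Step 4: Final sum = 46.55 + 385 = 431.55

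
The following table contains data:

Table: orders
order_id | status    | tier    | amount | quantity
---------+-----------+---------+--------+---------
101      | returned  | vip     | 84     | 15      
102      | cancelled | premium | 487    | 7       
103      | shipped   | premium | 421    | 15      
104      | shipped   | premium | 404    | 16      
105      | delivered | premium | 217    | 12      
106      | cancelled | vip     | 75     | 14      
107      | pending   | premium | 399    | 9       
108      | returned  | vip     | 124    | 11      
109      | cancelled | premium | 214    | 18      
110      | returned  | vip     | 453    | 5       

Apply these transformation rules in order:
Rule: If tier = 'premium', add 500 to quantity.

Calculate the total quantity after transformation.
3122

Step 1: Count records where tier = 'premium': 6
Step 2: Total bonus added: 6 × 500 = 3000
Step 3: Original sum of quantity: 122
Step 4: Final sum = 122 + 3000 = 3122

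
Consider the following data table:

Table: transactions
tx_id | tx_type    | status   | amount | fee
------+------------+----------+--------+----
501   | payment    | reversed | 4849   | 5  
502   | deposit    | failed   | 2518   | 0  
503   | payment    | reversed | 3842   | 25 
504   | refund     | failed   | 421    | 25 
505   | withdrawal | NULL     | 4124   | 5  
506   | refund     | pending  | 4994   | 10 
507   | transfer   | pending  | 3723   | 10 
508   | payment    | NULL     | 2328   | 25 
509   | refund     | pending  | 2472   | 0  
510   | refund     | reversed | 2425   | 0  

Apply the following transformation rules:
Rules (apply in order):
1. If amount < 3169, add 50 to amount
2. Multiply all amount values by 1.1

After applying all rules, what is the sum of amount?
35140.6

Step 1: Apply Rule 1 - Add 50 to records with amount < 3169
  - 5 records affected: 10164 + (5 × 50) = 10414
  - Unaffected records: 21532
  - Sum after Rule 1: 31946
Step 2: Apply Rule 2 - Multiply all by 1.1
  - 31946 × 1.1 = 35140.6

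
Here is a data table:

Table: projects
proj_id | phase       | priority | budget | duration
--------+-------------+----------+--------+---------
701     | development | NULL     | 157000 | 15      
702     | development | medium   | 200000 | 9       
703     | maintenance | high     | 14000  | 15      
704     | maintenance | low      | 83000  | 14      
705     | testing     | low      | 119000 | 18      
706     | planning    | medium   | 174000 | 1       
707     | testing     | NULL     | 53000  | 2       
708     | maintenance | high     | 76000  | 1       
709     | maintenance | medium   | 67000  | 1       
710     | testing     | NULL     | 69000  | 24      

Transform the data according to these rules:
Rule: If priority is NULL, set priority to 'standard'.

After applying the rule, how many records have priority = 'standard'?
3

Step 1: Count records where priority IS NULL
Step 2: Found 3 records with NULL priority
Step 3: These records will have priority set to 'standard'
Step 4: Records already having priority = 'standard': 0
Step 5: Answer: 3 + 0 = 3 records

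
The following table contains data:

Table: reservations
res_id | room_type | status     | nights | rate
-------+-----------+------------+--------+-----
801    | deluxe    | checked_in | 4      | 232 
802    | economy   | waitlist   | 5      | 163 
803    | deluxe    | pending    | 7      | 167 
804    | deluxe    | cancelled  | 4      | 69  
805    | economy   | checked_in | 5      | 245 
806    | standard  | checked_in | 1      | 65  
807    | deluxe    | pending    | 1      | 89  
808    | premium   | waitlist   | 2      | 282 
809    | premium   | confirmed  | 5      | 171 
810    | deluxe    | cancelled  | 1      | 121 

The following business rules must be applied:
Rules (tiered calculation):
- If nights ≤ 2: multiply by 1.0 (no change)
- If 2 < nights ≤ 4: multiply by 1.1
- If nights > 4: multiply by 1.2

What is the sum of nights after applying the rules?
40.2

Step 1: Tier 1 (nights ≤ 2): 4 records, sum = 5 × 1.0 = 5.0
Step 2: Tier 2 (2 < nights ≤ 4): 2 records, sum = 8 × 1.1 = 8.8
Step 3: Tier 3 (nights > 4): 4 records, sum = 22 × 1.2 = 26.4
Step 4: Final sum = 5.0 + 8.8 + 26.4 = 40.2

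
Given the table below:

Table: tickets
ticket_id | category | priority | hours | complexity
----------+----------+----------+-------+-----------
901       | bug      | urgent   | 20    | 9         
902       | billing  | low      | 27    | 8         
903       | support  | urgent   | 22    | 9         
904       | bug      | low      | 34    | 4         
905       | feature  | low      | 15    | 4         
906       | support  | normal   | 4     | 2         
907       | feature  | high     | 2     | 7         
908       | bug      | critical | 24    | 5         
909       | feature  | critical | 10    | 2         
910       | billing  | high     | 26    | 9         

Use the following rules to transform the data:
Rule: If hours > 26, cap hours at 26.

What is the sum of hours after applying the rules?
175

Step 1: 2 records have hours > 26
Step 2: These records originally summed to 61
Step 3: After capping: 2 × 26 = 52
Step 4: Unaffected records sum: 123
Step 5: Final sum = 52 + 123 = 175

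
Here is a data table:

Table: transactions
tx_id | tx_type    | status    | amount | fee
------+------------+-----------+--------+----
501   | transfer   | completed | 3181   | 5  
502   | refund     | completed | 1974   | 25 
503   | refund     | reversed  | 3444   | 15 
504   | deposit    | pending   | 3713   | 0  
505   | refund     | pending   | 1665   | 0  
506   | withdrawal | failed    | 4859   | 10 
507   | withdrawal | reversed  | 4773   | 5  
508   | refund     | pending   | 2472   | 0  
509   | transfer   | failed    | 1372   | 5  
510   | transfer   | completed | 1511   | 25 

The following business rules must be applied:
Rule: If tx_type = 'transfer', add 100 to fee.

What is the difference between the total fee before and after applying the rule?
300

Step 1: Original sum of fee = 90
Step 2: 3 records have tx_type = 'transfer'
Step 3: Each affected record changes by 100
Step 4: Total change = 3 × 100 = 300
Step 5: New sum = 90 + 300 = 390
Step 6: Difference = |390 - 90| = 300
        (Sum increased by 300)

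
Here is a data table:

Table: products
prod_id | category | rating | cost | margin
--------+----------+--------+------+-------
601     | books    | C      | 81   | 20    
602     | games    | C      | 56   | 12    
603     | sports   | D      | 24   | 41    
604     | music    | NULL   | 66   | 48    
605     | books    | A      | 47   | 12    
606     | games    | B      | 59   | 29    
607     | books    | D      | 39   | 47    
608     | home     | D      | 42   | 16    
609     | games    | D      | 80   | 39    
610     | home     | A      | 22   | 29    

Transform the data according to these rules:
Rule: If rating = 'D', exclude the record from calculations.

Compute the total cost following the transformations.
331

Step 1: Identify records where rating = 'D'
Step 2: The excluded records sum to 185
Step 3: Original total cost = 516
Step 4: Remaining total = 516 - 185 = 331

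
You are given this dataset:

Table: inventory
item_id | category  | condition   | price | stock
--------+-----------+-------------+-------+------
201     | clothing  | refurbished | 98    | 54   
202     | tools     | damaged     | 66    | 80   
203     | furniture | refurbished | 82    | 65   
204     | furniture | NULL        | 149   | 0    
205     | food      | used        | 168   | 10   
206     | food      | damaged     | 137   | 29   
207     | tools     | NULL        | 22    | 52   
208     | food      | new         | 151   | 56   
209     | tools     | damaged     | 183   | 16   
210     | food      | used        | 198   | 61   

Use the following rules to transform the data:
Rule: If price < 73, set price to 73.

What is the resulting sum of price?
1312

Step 1: 2 records have price < 73
Step 2: These records originally summed to 88
Step 3: After setting to minimum: 2 × 73 = 146
Step 4: Unaffected records sum: 1166
Step 5: Final sum = 146 + 1166 = 1312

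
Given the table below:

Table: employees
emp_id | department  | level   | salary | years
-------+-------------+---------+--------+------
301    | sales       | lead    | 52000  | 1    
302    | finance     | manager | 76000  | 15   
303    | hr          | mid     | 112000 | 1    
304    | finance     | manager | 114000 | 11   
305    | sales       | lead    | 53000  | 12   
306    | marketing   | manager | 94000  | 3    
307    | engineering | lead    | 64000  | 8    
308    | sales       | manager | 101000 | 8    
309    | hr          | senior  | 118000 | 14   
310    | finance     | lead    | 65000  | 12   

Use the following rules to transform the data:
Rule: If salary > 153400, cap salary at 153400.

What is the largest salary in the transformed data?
118000

Step 1: Original maximum salary = 118000
Step 2: Check cap of 153400 against maximum
Step 3: No records exceed the cap (max 118000 <= cap 153400), so no capping applies
Step 4: Maximum after transformation = 118000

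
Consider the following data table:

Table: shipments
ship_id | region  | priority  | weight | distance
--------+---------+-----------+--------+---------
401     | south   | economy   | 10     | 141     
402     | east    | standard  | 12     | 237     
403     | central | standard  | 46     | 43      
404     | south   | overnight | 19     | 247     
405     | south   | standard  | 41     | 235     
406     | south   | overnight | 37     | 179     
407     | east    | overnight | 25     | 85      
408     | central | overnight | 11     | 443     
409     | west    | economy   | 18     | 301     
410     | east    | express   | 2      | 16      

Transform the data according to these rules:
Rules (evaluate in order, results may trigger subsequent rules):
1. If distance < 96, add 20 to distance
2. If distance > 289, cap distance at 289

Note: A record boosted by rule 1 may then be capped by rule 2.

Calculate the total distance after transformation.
1821

Step 1: Apply rule 1 to records with distance < 96
  - 3 records get bonus of 20
  - Of these, 0 records then exceed 289 and get capped
Step 2: Apply rule 2 to records with distance > 289
  - 2 records (original) are capped
Step 3: Calculate final sum = 1821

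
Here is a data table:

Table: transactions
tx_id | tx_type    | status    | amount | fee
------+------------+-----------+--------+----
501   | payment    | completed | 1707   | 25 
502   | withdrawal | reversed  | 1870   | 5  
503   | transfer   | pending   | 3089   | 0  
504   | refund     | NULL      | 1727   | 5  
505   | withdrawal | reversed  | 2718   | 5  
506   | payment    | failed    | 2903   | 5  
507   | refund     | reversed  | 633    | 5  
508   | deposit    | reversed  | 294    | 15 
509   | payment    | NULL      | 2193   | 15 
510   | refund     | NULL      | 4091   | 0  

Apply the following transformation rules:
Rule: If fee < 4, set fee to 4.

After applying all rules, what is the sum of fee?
88

Step 1: 2 records have fee < 4
Step 2: These records originally summed to 0
Step 3: After setting to minimum: 2 × 4 = 8
Step 4: Unaffected records sum: 80
Step 5: Final sum = 8 + 80 = 88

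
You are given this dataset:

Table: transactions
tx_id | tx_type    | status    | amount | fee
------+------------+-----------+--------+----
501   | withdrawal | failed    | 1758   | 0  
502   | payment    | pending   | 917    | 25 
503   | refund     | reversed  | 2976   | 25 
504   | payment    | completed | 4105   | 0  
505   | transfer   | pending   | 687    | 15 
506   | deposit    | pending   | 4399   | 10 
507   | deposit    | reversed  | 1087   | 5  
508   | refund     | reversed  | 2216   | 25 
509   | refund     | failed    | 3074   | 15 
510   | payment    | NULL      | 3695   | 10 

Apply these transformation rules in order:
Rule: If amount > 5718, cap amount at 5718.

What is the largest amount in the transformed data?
4399

Step 1: Original maximum amount = 4399
Step 2: Check cap of 5718 against maximum
Step 3: No records exceed the cap (max 4399 <= cap 5718), so no capping applies
Step 4: Maximum after transformation = 4399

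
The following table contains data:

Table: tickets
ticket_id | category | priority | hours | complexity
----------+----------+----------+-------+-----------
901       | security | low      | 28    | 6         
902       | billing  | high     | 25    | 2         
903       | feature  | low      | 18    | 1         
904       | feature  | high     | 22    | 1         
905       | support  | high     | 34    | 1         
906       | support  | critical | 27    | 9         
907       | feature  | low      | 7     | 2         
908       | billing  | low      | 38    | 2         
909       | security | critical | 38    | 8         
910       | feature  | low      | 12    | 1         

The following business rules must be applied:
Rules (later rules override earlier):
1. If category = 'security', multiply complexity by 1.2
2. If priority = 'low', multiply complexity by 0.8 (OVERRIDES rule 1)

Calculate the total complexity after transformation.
32.2

Step 1: Rule 2 takes priority for records with priority = 'low'
  - 5 records: 12 × 0.8 = 9.6
Step 2: Rule 1 applies to remaining records with category = 'security'
  - 1 records: 8 × 1.2 = 9.6
Step 3: Other records unchanged: 13
Step 4: Final sum = 9.6 + 9.6 + 13 = 32.2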